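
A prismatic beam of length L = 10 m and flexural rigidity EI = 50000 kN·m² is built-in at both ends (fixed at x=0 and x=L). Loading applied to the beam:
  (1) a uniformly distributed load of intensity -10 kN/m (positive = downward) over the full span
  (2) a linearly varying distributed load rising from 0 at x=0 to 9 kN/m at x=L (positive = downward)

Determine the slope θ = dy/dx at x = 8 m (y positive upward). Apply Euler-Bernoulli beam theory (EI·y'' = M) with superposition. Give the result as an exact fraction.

θ(8) = -13/15625 rad

Load 1 — uniform load w=-10 kN/m over full span:
  θ_1 = -wx(L-x)(L-2x)/(12EI) = -(-10)·8·(10-8)·(10-2·8)/(12·50000) = -1/625 rad
Load 2 — triangular load w₀=9 kN/m (0→w₀ over full span):
  θ_2 = -w₀(2x(L-x)(L-2x)(x+2L)+x²(L-x)²)/(120LEI) = -9·(2·8·(10-8)·(10-2·8)·(8+2·10)+8²·(10-8)²)/(120·10·50000) = 12/15625 rad
Superposition: θ = Σ θ_i = -13/15625 rad ≈ -0.000832 rad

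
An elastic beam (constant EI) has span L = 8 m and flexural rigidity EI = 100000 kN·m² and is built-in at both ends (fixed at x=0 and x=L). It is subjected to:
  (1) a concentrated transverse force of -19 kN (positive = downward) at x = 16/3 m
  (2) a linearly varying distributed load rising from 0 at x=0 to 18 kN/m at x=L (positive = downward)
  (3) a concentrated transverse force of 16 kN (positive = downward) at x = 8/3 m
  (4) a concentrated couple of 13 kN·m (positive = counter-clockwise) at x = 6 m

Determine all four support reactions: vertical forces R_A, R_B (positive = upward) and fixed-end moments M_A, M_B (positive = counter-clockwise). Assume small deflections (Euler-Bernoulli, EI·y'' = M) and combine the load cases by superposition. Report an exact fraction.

Load 1 — point force P=-19 kN at a=16/3 m (b=L-a=8/3):
  R_A = Pb²(3a+b)/L³ = (-19)·(8/3)²·(3·(16/3)+(8/3))/8³ = -133/27 kN
  M_A = Pab²/L² = (-19)·(16/3)·(8/3)²/8² = -304/27 kN·m
  R_B = Pa²(a+3b)/L³ = (-19)·(16/3)²·((16/3)+3·(8/3))/8³ = -380/27 kN
  M_B = -Pa²b/L² = -(-19)·(16/3)²·(8/3)/8² = 608/27 kN·m
Load 2 — triangular load w₀=18 kN/m (0→w₀ over full span):
  R_A = 3w₀L/20 = 3·18·8/20 = 108/5 kN
  M_A = w₀L²/30 = 18·8²/30 = 192/5 kN·m
  R_B = 7w₀L/20 = 7·18·8/20 = 252/5 kN
  M_B = -w₀L²/20 = -18·8²/20 = -288/5 kN·m
Load 3 — point force P=16 kN at a=8/3 m (b=L-a=16/3):
  R_A = Pb²(3a+b)/L³ = 16·(16/3)²·(3·(8/3)+(16/3))/8³ = 320/27 kN
  M_A = Pab²/L² = 16·(8/3)·(16/3)²/8² = 512/27 kN·m
  R_B = Pa²(a+3b)/L³ = 16·(8/3)²·((8/3)+3·(16/3))/8³ = 112/27 kN
  M_B = -Pa²b/L² = -16·(8/3)²·(16/3)/8² = -256/27 kN·m
Load 4 — applied couple M₀=13 kN·m at a=6 m (b=L-a=2):
  R_A = 6M₀ab/L³ = 6·13·6·2/8³ = 117/64 kN
  M_A = M₀b(2a-b)/L² = 13·2·(2·6-2)/8² = 65/16 kN·m
  R_B = -6M₀ab/L³ = -6·13·6·2/8³ = -117/64 kN
  M_B = M₀a(2b-a)/L² = 13·6·(2·2-6)/8² = -39/16 kN·m
Superposition: R_A = 262259/8640 kN, M_A = 108359/2160 kN·m, R_B = 333901/8640 kN, M_B = -101521/2160 kN·m

R_A = 262259/8640 kN, M_A = 108359/2160 kN·m, R_B = 333901/8640 kN, M_B = -101521/2160 kN·m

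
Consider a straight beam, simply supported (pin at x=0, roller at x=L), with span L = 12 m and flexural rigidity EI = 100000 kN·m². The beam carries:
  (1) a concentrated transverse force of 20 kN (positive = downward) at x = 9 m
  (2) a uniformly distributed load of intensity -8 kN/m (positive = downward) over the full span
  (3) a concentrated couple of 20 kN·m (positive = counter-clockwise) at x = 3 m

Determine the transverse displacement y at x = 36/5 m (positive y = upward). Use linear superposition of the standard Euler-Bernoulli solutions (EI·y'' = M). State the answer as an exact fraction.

y(36/5) = 526041/31250000 m

Load 1 — point force P=20 kN at a=9 m (b=L-a=3):
  y_1 = -Pbx(L²-b²-x²)/(6LEI)  [x≤a] = -20·3·(36/5)·(12²-3²-(36/5)²)/(6·12·100000) = -6237/1250000 m
Load 2 — uniform load w=-8 kN/m over full span:
  y_2 = -wx(L³-2Lx²+x³)/(24EI) = -(-8)·(36/5)·(12³-2·12·(36/5)²+(36/5)³)/(24·100000) = 40176/1953125 m
Load 3 — applied couple M₀=20 kN·m at a=3 m (b=L-a=9):
  y_3 = (M₀x³/(6L)-M₀(x-a)²/2+C₁x)/EI  [x>a] with C₁=M₀(3b²-L²)/(6L)=55/2 = (20·(36/5)³/(6·12)-20·((36/5)-3)²/2+(55/2)·(36/5))/100000 = 783/625000 m
Superposition: y = Σ y_i = 526041/31250000 m ≈ 0.016833 m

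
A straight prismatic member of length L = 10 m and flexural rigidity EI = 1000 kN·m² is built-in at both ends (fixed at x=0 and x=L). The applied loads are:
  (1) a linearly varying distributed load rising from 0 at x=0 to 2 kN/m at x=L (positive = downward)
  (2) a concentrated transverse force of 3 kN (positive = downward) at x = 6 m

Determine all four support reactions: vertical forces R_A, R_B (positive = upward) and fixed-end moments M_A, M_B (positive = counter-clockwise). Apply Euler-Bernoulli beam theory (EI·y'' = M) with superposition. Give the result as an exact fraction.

Load 1 — triangular load w₀=2 kN/m (0→w₀ over full span):
  R_A = 3w₀L/20 = 3·2·10/20 = 3 kN
  M_A = w₀L²/30 = 2·10²/30 = 20/3 kN·m
  R_B = 7w₀L/20 = 7·2·10/20 = 7 kN
  M_B = -w₀L²/20 = -2·10²/20 = -10 kN·m
Load 2 — point force P=3 kN at a=6 m (b=L-a=4):
  R_A = Pb²(3a+b)/L³ = 3·4²·(3·6+4)/10³ = 132/125 kN
  M_A = Pab²/L² = 3·6·4²/10² = 72/25 kN·m
  R_B = Pa²(a+3b)/L³ = 3·6²·(6+3·4)/10³ = 243/125 kN
  M_B = -Pa²b/L² = -3·6²·4/10² = -108/25 kN·m
Superposition: R_A = 507/125 kN, M_A = 716/75 kN·m, R_B = 1118/125 kN, M_B = -358/25 kN·m

R_A = 507/125 kN, M_A = 716/75 kN·m, R_B = 1118/125 kN, M_B = -358/25 kN·m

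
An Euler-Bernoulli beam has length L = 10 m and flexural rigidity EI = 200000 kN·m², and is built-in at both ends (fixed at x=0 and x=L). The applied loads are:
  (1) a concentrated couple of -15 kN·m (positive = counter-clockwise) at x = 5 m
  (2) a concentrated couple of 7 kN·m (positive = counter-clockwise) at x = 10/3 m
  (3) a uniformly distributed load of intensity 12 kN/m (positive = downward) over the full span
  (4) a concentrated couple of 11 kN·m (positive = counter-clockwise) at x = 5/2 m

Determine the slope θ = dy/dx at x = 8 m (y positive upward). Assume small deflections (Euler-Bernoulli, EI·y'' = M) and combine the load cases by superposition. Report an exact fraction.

Load 1 — applied couple M₀=-15 kN·m at a=5 m (b=L-a=5):
  θ_1 = (R_Ax²/2 - M_Ax - M₀(x-a))/EI  [x>a] with R_A=-9/4, M_A=-15/4 = ((-9/4)·8²/2 - (-15/4)·8 - (-15)·(8-5))/200000 = 3/200000 rad
Load 2 — applied couple M₀=7 kN·m at a=10/3 m (b=L-a=20/3):
  θ_2 = (R_Ax²/2 - M_Ax - M₀(x-a))/EI  [x>a] with R_A=14/15, M_A=0 = ((14/15)·8²/2 - 0·8 - 7·(8-(10/3)))/200000 = -7/500000 rad
Load 3 — uniform load w=12 kN/m over full span:
  θ_3 = -wx(L-x)(L-2x)/(12EI) = -12·8·(10-8)·(10-2·8)/(12·200000) = 3/6250 rad
Load 4 — applied couple M₀=11 kN·m at a=5/2 m (b=L-a=15/2):
  θ_4 = (R_Ax²/2 - M_Ax - M₀(x-a))/EI  [x>a] with R_A=99/80, M_A=-33/16 = ((99/80)·8²/2 - (-33/16)·8 - 11·(8-(5/2)))/200000 = -11/500000 rad
Superposition: θ = Σ θ_i = 459/1000000 rad ≈ 0.000459 rad

θ(8) = 459/1000000 rad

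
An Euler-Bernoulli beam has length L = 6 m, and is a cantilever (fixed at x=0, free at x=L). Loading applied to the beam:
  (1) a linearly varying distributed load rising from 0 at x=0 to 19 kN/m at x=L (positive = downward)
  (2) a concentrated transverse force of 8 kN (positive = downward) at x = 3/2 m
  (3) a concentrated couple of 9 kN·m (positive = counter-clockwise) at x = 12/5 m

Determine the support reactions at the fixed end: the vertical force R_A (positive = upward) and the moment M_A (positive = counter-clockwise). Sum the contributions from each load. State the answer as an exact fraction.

Load 1 — triangular load w₀=19 kN/m (0→w₀ over full span):
  R_A = w₀L/2 = 19·6/2 = 57 kN
  M_A = w₀L²/3 = 19·6²/3 = 228 kN·m
Load 2 — point force P=8 kN at a=3/2 m (b=L-a=9/2):
  R_A = P = 8 kN
  M_A = Pa = 8·(3/2) = 12 kN·m
Load 3 — applied couple M₀=9 kN·m at a=12/5 m (b=L-a=18/5):
  R_A = 0 kN
  M_A = -M₀ = -9 kN·m
Superposition: R_A = 65 kN, M_A = 231 kN·m

R_A = 65 kN, M_A = 231 kN·m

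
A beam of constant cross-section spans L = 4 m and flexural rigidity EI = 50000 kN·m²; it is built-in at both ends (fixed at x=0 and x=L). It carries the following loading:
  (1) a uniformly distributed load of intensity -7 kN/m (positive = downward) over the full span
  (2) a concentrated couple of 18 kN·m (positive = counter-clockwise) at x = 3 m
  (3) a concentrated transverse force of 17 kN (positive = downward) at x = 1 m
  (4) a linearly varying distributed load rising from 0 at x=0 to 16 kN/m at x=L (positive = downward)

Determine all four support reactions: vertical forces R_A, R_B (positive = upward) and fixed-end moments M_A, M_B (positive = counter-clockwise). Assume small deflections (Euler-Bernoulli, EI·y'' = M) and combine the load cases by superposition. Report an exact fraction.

Load 1 — uniform load w=-7 kN/m over full span:
  R_A = wL/2 = (-7)·4/2 = -14 kN
  M_A = wL²/12 = (-7)·4²/12 = -28/3 kN·m
  R_B = wL/2 = (-7)·4/2 = -14 kN
  M_B = -wL²/12 = -(-7)·4²/12 = 28/3 kN·m
Load 2 — applied couple M₀=18 kN·m at a=3 m (b=L-a=1):
  R_A = 6M₀ab/L³ = 6·18·3·1/4³ = 81/16 kN
  M_A = M₀b(2a-b)/L² = 18·1·(2·3-1)/4² = 45/8 kN·m
  R_B = -6M₀ab/L³ = -6·18·3·1/4³ = -81/16 kN
  M_B = M₀a(2b-a)/L² = 18·3·(2·1-3)/4² = -27/8 kN·m
Load 3 — point force P=17 kN at a=1 m (b=L-a=3):
  R_A = Pb²(3a+b)/L³ = 17·3²·(3·1+3)/4³ = 459/32 kN
  M_A = Pab²/L² = 17·1·3²/4² = 153/16 kN·m
  R_B = Pa²(a+3b)/L³ = 17·1²·(1+3·3)/4³ = 85/32 kN
  M_B = -Pa²b/L² = -17·1²·3/4² = -51/16 kN·m
Load 4 — triangular load w₀=16 kN/m (0→w₀ over full span):
  R_A = 3w₀L/20 = 3·16·4/20 = 48/5 kN
  M_A = w₀L²/30 = 16·4²/30 = 128/15 kN·m
  R_B = 7w₀L/20 = 7·16·4/20 = 112/5 kN
  M_B = -w₀L²/20 = -16·4²/20 = -64/5 kN·m
Superposition: R_A = 2401/160 kN, M_A = 1151/80 kN·m, R_B = 959/160 kN, M_B = -2407/240 kN·m

R_A = 2401/160 kN, M_A = 1151/80 kN·m, R_B = 959/160 kN, M_B = -2407/240 kN·m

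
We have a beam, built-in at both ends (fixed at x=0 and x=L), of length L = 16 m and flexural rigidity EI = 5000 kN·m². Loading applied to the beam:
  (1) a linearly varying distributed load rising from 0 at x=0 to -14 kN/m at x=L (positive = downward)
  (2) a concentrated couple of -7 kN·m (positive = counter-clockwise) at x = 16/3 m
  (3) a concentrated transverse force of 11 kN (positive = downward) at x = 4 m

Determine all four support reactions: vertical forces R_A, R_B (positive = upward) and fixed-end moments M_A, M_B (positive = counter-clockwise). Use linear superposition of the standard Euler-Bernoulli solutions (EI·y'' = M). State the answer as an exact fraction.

R_A = -11953/480 kN, M_A = -5683/60 kN·m, R_B = -36527/480 kN, M_B = 10117/60 kN·m

Load 1 — triangular load w₀=-14 kN/m (0→w₀ over full span):
  R_A = 3w₀L/20 = 3·(-14)·16/20 = -168/5 kN
  M_A = w₀L²/30 = (-14)·16²/30 = -1792/15 kN·m
  R_B = 7w₀L/20 = 7·(-14)·16/20 = -392/5 kN
  M_B = -w₀L²/20 = -(-14)·16²/20 = 896/5 kN·m
Load 2 — applied couple M₀=-7 kN·m at a=16/3 m (b=L-a=32/3):
  R_A = 6M₀ab/L³ = 6·(-7)·(16/3)·(32/3)/16³ = -7/12 kN
  M_A = M₀b(2a-b)/L² = (-7)·(32/3)·(2·(16/3)-(32/3))/16² = 0 kN·m
  R_B = -6M₀ab/L³ = -6·(-7)·(16/3)·(32/3)/16³ = 7/12 kN
  M_B = M₀a(2b-a)/L² = (-7)·(16/3)·(2·(32/3)-(16/3))/16² = -7/3 kN·m
Load 3 — point force P=11 kN at a=4 m (b=L-a=12):
  R_A = Pb²(3a+b)/L³ = 11·12²·(3·4+12)/16³ = 297/32 kN
  M_A = Pab²/L² = 11·4·12²/16² = 99/4 kN·m
  R_B = Pa²(a+3b)/L³ = 11·4²·(4+3·12)/16³ = 55/32 kN
  M_B = -Pa²b/L² = -11·4²·12/16² = -33/4 kN·m
Superposition: R_A = -11953/480 kN, M_A = -5683/60 kN·m, R_B = -36527/480 kN, M_B = 10117/60 kN·m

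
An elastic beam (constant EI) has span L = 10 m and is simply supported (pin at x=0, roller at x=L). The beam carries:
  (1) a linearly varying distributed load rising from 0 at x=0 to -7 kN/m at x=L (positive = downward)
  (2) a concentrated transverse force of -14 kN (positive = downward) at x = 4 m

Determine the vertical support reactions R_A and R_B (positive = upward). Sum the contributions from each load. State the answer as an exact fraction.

Load 1 — triangular load w₀=-7 kN/m (0→w₀ over full span):
  R_A = w₀L/6 = (-7)·10/6 = -35/3 kN
  R_B = w₀L/3 = (-7)·10/3 = -70/3 kN
Load 2 — point force P=-14 kN at a=4 m (b=L-a=6):
  R_A = Pb/L = (-14)·6/10 = -42/5 kN
  R_B = Pa/L = (-14)·4/10 = -28/5 kN
Superposition: R_A = -301/15 kN, R_B = -434/15 kN

R_A = -301/15 kN, R_B = -434/15 kN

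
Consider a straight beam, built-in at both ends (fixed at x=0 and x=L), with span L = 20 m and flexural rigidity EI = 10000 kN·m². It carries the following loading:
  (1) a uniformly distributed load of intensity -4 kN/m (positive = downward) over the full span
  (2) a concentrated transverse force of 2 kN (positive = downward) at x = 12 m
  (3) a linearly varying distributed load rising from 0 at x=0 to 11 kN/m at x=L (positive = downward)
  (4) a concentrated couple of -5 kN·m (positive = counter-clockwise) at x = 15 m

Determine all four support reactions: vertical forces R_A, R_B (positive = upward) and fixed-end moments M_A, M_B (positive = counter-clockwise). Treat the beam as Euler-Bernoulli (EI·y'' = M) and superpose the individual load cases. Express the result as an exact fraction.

Load 1 — uniform load w=-4 kN/m over full span:
  R_A = wL/2 = (-4)·20/2 = -40 kN
  M_A = wL²/12 = (-4)·20²/12 = -400/3 kN·m
  R_B = wL/2 = (-4)·20/2 = -40 kN
  M_B = -wL²/12 = -(-4)·20²/12 = 400/3 kN·m
Load 2 — point force P=2 kN at a=12 m (b=L-a=8):
  R_A = Pb²(3a+b)/L³ = 2·8²·(3·12+8)/20³ = 88/125 kN
  M_A = Pab²/L² = 2·12·8²/20² = 96/25 kN·m
  R_B = Pa²(a+3b)/L³ = 2·12²·(12+3·8)/20³ = 162/125 kN
  M_B = -Pa²b/L² = -2·12²·8/20² = -144/25 kN·m
Load 3 — triangular load w₀=11 kN/m (0→w₀ over full span):
  R_A = 3w₀L/20 = 3·11·20/20 = 33 kN
  M_A = w₀L²/30 = 11·20²/30 = 440/3 kN·m
  R_B = 7w₀L/20 = 7·11·20/20 = 77 kN
  M_B = -w₀L²/20 = -11·20²/20 = -220 kN·m
Load 4 — applied couple M₀=-5 kN·m at a=15 m (b=L-a=5):
  R_A = 6M₀ab/L³ = 6·(-5)·15·5/20³ = -9/32 kN
  M_A = M₀b(2a-b)/L² = (-5)·5·(2·15-5)/20² = -25/16 kN·m
  R_B = -6M₀ab/L³ = -6·(-5)·15·5/20³ = 9/32 kN
  M_B = M₀a(2b-a)/L² = (-5)·15·(2·5-15)/20² = 15/16 kN·m
Superposition: R_A = -26309/4000 kN, M_A = 18733/1200 kN·m, R_B = 154309/4000 kN, M_B = -109787/1200 kN·m

R_A = -26309/4000 kN, M_A = 18733/1200 kN·m, R_B = 154309/4000 kN, M_B = -109787/1200 kN·m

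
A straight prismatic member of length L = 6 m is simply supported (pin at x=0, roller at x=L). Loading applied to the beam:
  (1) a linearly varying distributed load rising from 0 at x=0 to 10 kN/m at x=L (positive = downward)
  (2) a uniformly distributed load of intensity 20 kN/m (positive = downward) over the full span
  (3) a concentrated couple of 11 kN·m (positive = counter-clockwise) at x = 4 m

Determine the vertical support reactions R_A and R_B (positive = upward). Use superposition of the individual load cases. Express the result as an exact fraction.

Load 1 — triangular load w₀=10 kN/m (0→w₀ over full span):
  R_A = w₀L/6 = 10·6/6 = 10 kN
  R_B = w₀L/3 = 10·6/3 = 20 kN
Load 2 — uniform load w=20 kN/m over full span:
  R_A = wL/2 = 20·6/2 = 60 kN
  R_B = wL/2 = 20·6/2 = 60 kN
Load 3 — applied couple M₀=11 kN·m at a=4 m (b=L-a=2):
  R_A = M₀/L = 11/6 kN
  R_B = -M₀/L = -11/6 kN
Superposition: R_A = 431/6 kN, R_B = 469/6 kN

R_A = 431/6 kN, R_B = 469/6 kN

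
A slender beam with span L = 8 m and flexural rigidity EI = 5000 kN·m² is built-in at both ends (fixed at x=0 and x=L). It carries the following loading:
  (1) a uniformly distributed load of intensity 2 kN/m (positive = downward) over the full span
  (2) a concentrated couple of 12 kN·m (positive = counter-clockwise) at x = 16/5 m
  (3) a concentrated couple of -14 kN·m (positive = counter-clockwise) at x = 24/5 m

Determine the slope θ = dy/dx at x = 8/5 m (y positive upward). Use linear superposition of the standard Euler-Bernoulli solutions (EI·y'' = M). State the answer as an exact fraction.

Load 1 — uniform load w=2 kN/m over full span:
  θ_1 = -wx(L-x)(L-2x)/(12EI) = -2·(8/5)·(8-(8/5))·(8-2·(8/5))/(12·5000) = -128/78125 rad
Load 2 — applied couple M₀=12 kN·m at a=16/5 m (b=L-a=24/5):
  θ_2 = (R_Ax²/2 - M_Ax)/EI  [x≤a] with R_A=54/25, M_A=36/25 = ((54/25)·(8/5)²/2 - (36/25)·(8/5))/5000 = 36/390625 rad
Load 3 — applied couple M₀=-14 kN·m at a=24/5 m (b=L-a=16/5):
  θ_3 = (R_Ax²/2 - M_Ax)/EI  [x≤a] with R_A=-63/25, M_A=-112/25 = ((-63/25)·(8/5)²/2 - (-112/25)·(8/5))/5000 = 308/390625 rad
Superposition: θ = Σ θ_i = -296/390625 rad ≈ -0.000758 rad

θ(8/5) = -296/390625 rad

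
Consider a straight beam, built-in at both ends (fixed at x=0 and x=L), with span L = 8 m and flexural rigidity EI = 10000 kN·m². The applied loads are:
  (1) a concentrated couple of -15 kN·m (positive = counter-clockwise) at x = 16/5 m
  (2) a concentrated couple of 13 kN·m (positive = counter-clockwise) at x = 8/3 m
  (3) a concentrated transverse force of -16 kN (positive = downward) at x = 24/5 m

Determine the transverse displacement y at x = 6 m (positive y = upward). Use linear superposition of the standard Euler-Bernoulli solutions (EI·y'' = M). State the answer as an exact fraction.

Load 1 — applied couple M₀=-15 kN·m at a=16/5 m (b=L-a=24/5):
  y_1 = (R_Ax³/6 - M_Ax²/2 - M₀(x-a)²/2)/EI  [x>a] with R_A=-27/10, M_A=-9/5 = ((-27/10)·6³/6 - (-9/5)·6²/2 - (-15)·(6-(16/5))²/2)/10000 = -3/5000 m
Load 2 — applied couple M₀=13 kN·m at a=8/3 m (b=L-a=16/3):
  y_2 = (R_Ax³/6 - M_Ax²/2 - M₀(x-a)²/2)/EI  [x>a] with R_A=13/6, M_A=0 = ((13/6)·6³/6 - 0·6²/2 - 13·(6-(8/3))²/2)/10000 = 13/22500 m
Load 3 — point force P=-16 kN at a=24/5 m (b=L-a=16/5):
  y_3 = -Pa²(L-x)²(3bL-(3b+a)(L-x))/(6L³EI)  [x>a] = -(-16)·(24/5)²·(8-6)²·(3·(16/5)·8-(3·(16/5)+(24/5))·(8-6))/(6·8³·10000) = 36/15625 m
Superposition: y = Σ y_i = 2567/1125000 m ≈ 0.002282 m

y(6) = 2567/1125000 m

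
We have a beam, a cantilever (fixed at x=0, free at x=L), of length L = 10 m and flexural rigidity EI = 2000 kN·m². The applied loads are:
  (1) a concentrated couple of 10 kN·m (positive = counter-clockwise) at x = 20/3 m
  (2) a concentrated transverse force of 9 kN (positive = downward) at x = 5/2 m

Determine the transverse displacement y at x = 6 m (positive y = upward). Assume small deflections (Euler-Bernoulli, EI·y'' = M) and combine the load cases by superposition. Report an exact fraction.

Load 1 — applied couple M₀=10 kN·m at a=20/3 m (b=L-a=10/3):
  y_1 = M₀x²/(2EI)  [x≤a] = 10·6²/(2·2000) = 9/100 m
Load 2 — point force P=9 kN at a=5/2 m (b=L-a=15/2):
  y_2 = -Pa²(3x-a)/(6EI)  [x>a] = -9·(5/2)²·(3·6-(5/2))/(6·2000) = -93/1280 m
Superposition: y = Σ y_i = 111/6400 m ≈ 0.017344 m

y(6) = 111/6400 m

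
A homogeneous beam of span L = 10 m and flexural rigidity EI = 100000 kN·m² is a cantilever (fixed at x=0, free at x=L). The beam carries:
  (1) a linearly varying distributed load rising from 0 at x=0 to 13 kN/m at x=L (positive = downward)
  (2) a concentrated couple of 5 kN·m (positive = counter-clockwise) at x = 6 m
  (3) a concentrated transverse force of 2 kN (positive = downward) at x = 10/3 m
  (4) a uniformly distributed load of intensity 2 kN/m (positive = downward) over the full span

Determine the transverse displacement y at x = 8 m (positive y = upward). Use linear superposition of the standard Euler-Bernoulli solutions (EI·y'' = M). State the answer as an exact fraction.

Load 1 — triangular load w₀=13 kN/m (0→w₀ over full span):
  y_1 = (w₀Lx³/12-w₀L²x²/6-w₀x⁵/(120L))/EI = (13·10·8³/12-13·10²·8²/6-13·8⁵/(120·10))/100000 = -20332/234375 m
Load 2 — applied couple M₀=5 kN·m at a=6 m (b=L-a=4):
  y_2 = M₀a(2x-a)/(2EI)  [x>a] = 5·6·(2·8-6)/(2·100000) = 3/2000 m
Load 3 — point force P=2 kN at a=10/3 m (b=L-a=20/3):
  y_3 = -Pa²(3x-a)/(6EI)  [x>a] = -2·(10/3)²·(3·8-(10/3))/(6·100000) = -31/40500 m
Load 4 — uniform load w=2 kN/m over full span:
  y_4 = -wx²(x²-4Lx+6L²)/(24EI) = -2·8²·(8²-4·10·8+6·10²)/(24·100000) = -172/9375 m
Superposition: y = Σ y_i = -10566649/101250000 m ≈ -0.104362 m

y(8) = -10566649/101250000 m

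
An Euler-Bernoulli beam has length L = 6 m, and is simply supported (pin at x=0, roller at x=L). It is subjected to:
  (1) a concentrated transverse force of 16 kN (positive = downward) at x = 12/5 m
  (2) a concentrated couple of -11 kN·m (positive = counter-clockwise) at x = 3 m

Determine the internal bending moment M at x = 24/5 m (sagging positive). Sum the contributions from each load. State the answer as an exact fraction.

Load 1 — point force P=16 kN at a=12/5 m (b=L-a=18/5):
  M_1 = Pa(L-x)/L  [x>a] = 16·(12/5)·(6-(24/5))/6 = 192/25 kN·m
Load 2 — applied couple M₀=-11 kN·m at a=3 m (b=L-a=3):
  M_2 = M₀x/L - M₀  [x>a] = (-11)·(24/5)/6 - (-11) = 11/5 kN·m
Superposition: M = Σ M_i = 247/25 kN·m ≈ 9.880000 kN·m

M(24/5) = 247/25 kN·m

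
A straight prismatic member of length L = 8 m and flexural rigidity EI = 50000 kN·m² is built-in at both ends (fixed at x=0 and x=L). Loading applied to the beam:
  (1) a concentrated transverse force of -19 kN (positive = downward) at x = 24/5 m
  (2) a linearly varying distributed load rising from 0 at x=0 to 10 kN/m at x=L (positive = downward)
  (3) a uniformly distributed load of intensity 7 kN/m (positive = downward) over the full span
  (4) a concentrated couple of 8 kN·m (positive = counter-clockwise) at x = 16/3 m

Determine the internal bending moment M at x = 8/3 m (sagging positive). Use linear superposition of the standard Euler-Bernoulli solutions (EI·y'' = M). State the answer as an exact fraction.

M(8/3) = 170168/10125 kN·m

Load 1 — point force P=-19 kN at a=24/5 m (b=L-a=16/5):
  M_1 = Pb²(3a+b)x/L³ - Pab²/L²  [x≤a] = (-19)·(16/5)²·(3·(24/5)+(16/5))·(8/3)/8³ - (-19)·(24/5)·(16/5)²/8² = -1216/375 kN·m
Load 2 — triangular load w₀=10 kN/m (0→w₀ over full span):
  M_2 = 3w₀Lx/20 - w₀L²/30 - w₀x³/(6L) = 3·10·8·(8/3)/20 - 10·8²/30 - 10·(8/3)³/(6·8) = 544/81 kN·m
Load 3 — uniform load w=7 kN/m over full span:
  M_3 = wLx/2 - wL²/12 - wx²/2 = 7·8·(8/3)/2 - 7·8²/12 - 7·(8/3)²/2 = 112/9 kN·m
Load 4 — applied couple M₀=8 kN·m at a=16/3 m (b=L-a=8/3):
  M_4 = R_Ax - M_A  [x≤a] with R_A=4/3, M_A=8/3 = (4/3)·(8/3) - (8/3) = 8/9 kN·m
Superposition: M = Σ M_i = 170168/10125 kN·m ≈ 16.806716 kN·m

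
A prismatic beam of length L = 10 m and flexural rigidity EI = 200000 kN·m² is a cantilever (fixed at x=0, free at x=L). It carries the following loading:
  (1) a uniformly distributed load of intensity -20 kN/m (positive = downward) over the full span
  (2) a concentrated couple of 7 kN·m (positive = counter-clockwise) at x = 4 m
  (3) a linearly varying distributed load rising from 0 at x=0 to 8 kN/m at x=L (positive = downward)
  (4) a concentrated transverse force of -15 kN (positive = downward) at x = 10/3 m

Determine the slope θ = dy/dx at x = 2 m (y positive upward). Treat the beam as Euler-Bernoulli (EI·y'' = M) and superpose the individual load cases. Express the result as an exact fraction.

Load 1 — uniform load w=-20 kN/m over full span:
  θ_1 = -wx(x²-3Lx+3L²)/(6EI) = -(-20)·2·(2²-3·10·2+3·10²)/(6·200000) = 61/7500 rad
Load 2 — applied couple M₀=7 kN·m at a=4 m (b=L-a=6):
  θ_2 = M₀x/EI  [x≤a] = 7·2/200000 = 7/100000 rad
Load 3 — triangular load w₀=8 kN/m (0→w₀ over full span):
  θ_3 = (w₀Lx²/4-w₀L²x/3-w₀x⁴/(24L))/EI = (8·10·2²/4-8·10²·2/3-8·2⁴/(24·10))/200000 = -851/375000 rad
Load 4 — point force P=-15 kN at a=10/3 m (b=L-a=20/3):
  θ_4 = -Px(2a-x)/(2EI)  [x≤a] = -(-15)·2·(2·(10/3)-2)/(2·200000) = 7/20000 rad
Superposition: θ = Σ θ_i = 1571/250000 rad ≈ 0.006284 rad

θ(2) = 1571/250000 rad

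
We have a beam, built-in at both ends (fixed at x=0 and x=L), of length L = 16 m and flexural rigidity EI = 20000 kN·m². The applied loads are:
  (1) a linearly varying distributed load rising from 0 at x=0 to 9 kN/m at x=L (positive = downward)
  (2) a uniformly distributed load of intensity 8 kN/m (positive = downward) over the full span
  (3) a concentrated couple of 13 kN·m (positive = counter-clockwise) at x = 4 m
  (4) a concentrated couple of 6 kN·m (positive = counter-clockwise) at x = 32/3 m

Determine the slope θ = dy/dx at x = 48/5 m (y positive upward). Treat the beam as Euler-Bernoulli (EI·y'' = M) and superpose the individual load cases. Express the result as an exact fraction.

Load 1 — triangular load w₀=9 kN/m (0→w₀ over full span):
  θ_1 = -w₀(2x(L-x)(L-2x)(x+2L)+x²(L-x)²)/(120LEI) = -9·(2·(48/5)·(16-(48/5))·(16-2·(48/5))·((48/5)+2·16)+(48/5)²·(16-(48/5))²)/(120·16·20000) = 1152/390625 rad
Load 2 — uniform load w=8 kN/m over full span:
  θ_2 = -wx(L-x)(L-2x)/(12EI) = -8·(48/5)·(16-(48/5))·(16-2·(48/5))/(12·20000) = 512/78125 rad
Load 3 — applied couple M₀=13 kN·m at a=4 m (b=L-a=12):
  θ_3 = (R_Ax²/2 - M_Ax - M₀(x-a))/EI  [x>a] with R_A=117/128, M_A=-39/16 = ((117/128)·(48/5)²/2 - (-39/16)·(48/5) - 13·((48/5)-4))/20000 = -91/250000 rad
Load 4 — applied couple M₀=6 kN·m at a=32/3 m (b=L-a=16/3):
  θ_4 = (R_Ax²/2 - M_Ax)/EI  [x≤a] with R_A=1/2, M_A=2 = ((1/2)·(48/5)²/2 - 2·(48/5))/20000 = 3/15625 rad
Superposition: θ = Σ θ_i = 58317/6250000 rad ≈ 0.009331 rad

θ(48/5) = 58317/6250000 rad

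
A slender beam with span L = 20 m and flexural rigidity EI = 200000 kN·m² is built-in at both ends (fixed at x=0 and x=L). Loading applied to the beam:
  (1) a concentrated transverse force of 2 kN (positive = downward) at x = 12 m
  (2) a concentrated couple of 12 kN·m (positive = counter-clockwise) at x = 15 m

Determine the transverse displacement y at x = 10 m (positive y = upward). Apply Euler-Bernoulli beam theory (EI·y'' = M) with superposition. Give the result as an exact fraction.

y(10) = -449/600000 m

Load 1 — point force P=2 kN at a=12 m (b=L-a=8):
  y_1 = -Pb²x²(3aL-(3a+b)x)/(6L³EI)  [x≤a] = -2·8²·10²·(3·12·20-(3·12+8)·10)/(6·20³·200000) = -7/18750 m
Load 2 — applied couple M₀=12 kN·m at a=15 m (b=L-a=5):
  y_2 = (R_Ax³/6 - M_Ax²/2)/EI  [x≤a] with R_A=27/40, M_A=15/4 = ((27/40)·10³/6 - (15/4)·10²/2)/200000 = -3/8000 m
Superposition: y = Σ y_i = -449/600000 m ≈ -0.000748 m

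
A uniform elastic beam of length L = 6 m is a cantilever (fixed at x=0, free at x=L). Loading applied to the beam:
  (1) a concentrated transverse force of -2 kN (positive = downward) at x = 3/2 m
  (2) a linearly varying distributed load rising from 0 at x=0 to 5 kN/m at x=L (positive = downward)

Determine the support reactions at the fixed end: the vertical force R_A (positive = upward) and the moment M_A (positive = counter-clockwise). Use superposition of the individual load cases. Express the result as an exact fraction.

Load 1 — point force P=-2 kN at a=3/2 m (b=L-a=9/2):
  R_A = P = (-2) = -2 kN
  M_A = Pa = (-2)·(3/2) = -3 kN·m
Load 2 — triangular load w₀=5 kN/m (0→w₀ over full span):
  R_A = w₀L/2 = 5·6/2 = 15 kN
  M_A = w₀L²/3 = 5·6²/3 = 60 kN·m
Superposition: R_A = 13 kN, M_A = 57 kN·m

R_A = 13 kN, M_A = 57 kN·m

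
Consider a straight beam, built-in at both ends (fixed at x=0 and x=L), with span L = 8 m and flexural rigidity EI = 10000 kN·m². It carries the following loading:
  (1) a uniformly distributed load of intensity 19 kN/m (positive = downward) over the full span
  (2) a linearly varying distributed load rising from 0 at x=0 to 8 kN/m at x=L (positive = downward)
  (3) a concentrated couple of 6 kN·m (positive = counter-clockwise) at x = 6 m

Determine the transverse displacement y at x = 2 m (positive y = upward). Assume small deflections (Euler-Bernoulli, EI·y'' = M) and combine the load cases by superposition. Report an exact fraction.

Load 1 — uniform load w=19 kN/m over full span:
  y_1 = -wx²(L-x)²/(24EI) = -19·2²·(8-2)²/(24·10000) = -57/5000 m
Load 2 — triangular load w₀=8 kN/m (0→w₀ over full span):
  y_2 = -w₀x²(L-x)²(x+2L)/(120LEI) = -8·2²·(8-2)²·(2+2·8)/(120·8·10000) = -27/12500 m
Load 3 — applied couple M₀=6 kN·m at a=6 m (b=L-a=2):
  y_3 = (R_Ax³/6 - M_Ax²/2)/EI  [x≤a] with R_A=27/32, M_A=15/8 = ((27/32)·2³/6 - (15/8)·2²/2)/10000 = -21/80000 m
Superposition: y = Σ y_i = -5529/400000 m ≈ -0.013822 m

y(2) = -5529/400000 m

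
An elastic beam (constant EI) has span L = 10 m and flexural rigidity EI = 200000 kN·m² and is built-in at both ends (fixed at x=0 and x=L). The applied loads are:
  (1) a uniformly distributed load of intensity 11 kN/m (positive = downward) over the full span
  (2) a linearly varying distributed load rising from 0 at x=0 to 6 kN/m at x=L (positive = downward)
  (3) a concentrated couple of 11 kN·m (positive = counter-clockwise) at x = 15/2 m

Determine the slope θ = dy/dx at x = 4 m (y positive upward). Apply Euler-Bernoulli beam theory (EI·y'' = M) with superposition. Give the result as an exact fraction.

Load 1 — uniform load w=11 kN/m over full span:
  θ_1 = -wx(L-x)(L-2x)/(12EI) = -11·4·(10-4)·(10-2·4)/(12·200000) = -11/50000 rad
Load 2 — triangular load w₀=6 kN/m (0→w₀ over full span):
  θ_2 = -w₀(2x(L-x)(L-2x)(x+2L)+x²(L-x)²)/(120LEI) = -6·(2·4·(10-4)·(10-2·4)·(4+2·10)+4²·(10-4)²)/(120·10·200000) = -9/125000 rad
Load 3 — applied couple M₀=11 kN·m at a=15/2 m (b=L-a=5/2):
  θ_3 = (R_Ax²/2 - M_Ax)/EI  [x≤a] with R_A=99/80, M_A=55/16 = ((99/80)·4²/2 - (55/16)·4)/200000 = -77/4000000 rad
Superposition: θ = Σ θ_i = -249/800000 rad ≈ -0.000311 rad

θ(4) = -249/800000 rad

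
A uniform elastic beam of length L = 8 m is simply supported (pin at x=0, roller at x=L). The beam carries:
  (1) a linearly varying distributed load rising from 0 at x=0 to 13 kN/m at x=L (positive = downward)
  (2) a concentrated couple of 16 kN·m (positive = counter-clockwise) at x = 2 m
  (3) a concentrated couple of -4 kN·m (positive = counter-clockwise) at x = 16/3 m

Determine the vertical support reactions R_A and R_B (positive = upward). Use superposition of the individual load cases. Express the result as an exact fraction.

R_A = 113/6 kN, R_B = 199/6 kN

Load 1 — triangular load w₀=13 kN/m (0→w₀ over full span):
  R_A = w₀L/6 = 13·8/6 = 52/3 kN
  R_B = w₀L/3 = 13·8/3 = 104/3 kN
Load 2 — applied couple M₀=16 kN·m at a=2 m (b=L-a=6):
  R_A = M₀/L = 16/8 = 2 kN
  R_B = -M₀/L = -16/8 = -2 kN
Load 3 — applied couple M₀=-4 kN·m at a=16/3 m (b=L-a=8/3):
  R_A = M₀/L = (-4)/8 = -1/2 kN
  R_B = -M₀/L = -(-4)/8 = 1/2 kN
Superposition: R_A = 113/6 kN, R_B = 199/6 kN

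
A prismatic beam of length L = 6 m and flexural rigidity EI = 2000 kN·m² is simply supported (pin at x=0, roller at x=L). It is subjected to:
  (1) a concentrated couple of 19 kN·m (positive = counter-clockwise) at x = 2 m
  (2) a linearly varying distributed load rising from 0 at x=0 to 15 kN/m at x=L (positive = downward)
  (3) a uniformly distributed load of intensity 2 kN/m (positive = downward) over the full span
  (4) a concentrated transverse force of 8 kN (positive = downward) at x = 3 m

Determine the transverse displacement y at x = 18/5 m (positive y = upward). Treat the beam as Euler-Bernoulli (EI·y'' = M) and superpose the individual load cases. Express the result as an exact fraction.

y(18/5) = -64757/781250 m

Load 1 — applied couple M₀=19 kN·m at a=2 m (b=L-a=4):
  y_1 = (M₀x³/(6L)-M₀(x-a)²/2+C₁x)/EI  [x>a] with C₁=M₀(3b²-L²)/(6L)=19/3 = (19·(18/5)³/(6·6)-19·((18/5)-2)²/2+(19/3)·(18/5))/2000 = 361/31250 m
Load 2 — triangular load w₀=15 kN/m (0→w₀ over full span):
  y_2 = -w₀x(7L⁴-10L²x²+3x⁴)/(360LEI) = -15·(18/5)·(7·6⁴-10·6²·(18/5)²+3·(18/5)⁴)/(360·6·2000) = -23976/390625 m
Load 3 — uniform load w=2 kN/m over full span:
  y_3 = -wx(L³-2Lx²+x³)/(24EI) = -2·(18/5)·(6³-2·6·(18/5)²+(18/5)³)/(24·2000) = -2511/156250 m
Load 4 — point force P=8 kN at a=3 m (b=L-a=3):
  y_4 = -Pa(L-x)(2Lx-a²-x²)/(6LEI)  [x>a] = -8·3·(6-(18/5))·(2·6·(18/5)-3²-(18/5)²)/(6·6·2000) = -531/31250 m
Superposition: y = Σ y_i = -64757/781250 m ≈ -0.082889 m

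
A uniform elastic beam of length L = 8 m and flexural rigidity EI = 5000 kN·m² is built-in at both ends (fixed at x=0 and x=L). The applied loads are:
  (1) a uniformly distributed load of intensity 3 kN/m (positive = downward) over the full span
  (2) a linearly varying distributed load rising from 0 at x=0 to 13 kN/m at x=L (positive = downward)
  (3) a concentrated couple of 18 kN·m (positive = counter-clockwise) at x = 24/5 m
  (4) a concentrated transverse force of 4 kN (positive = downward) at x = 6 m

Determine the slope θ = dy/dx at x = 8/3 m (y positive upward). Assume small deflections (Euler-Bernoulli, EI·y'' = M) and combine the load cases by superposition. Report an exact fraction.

Load 1 — uniform load w=3 kN/m over full span:
  θ_1 = -wx(L-x)(L-2x)/(12EI) = -3·(8/3)·(8-(8/3))·(8-2·(8/3))/(12·5000) = -32/16875 rad
Load 2 — triangular load w₀=13 kN/m (0→w₀ over full span):
  θ_2 = -w₀(2x(L-x)(L-2x)(x+2L)+x²(L-x)²)/(120LEI) = -13·(2·(8/3)·(8-(8/3))·(8-2·(8/3))·((8/3)+2·8)+(8/3)²·(8-(8/3))²)/(120·8·5000) = -3328/759375 rad
Load 3 — applied couple M₀=18 kN·m at a=24/5 m (b=L-a=16/5):
  θ_3 = (R_Ax²/2 - M_Ax)/EI  [x≤a] with R_A=81/25, M_A=144/25 = ((81/25)·(8/3)²/2 - (144/25)·(8/3))/5000 = -12/15625 rad
Load 4 — point force P=4 kN at a=6 m (b=L-a=2):
  θ_4 = -Pb²x(2aL-(3a+b)x)/(2L³EI)  [x≤a] = -4·2²·(8/3)·(2·6·8-(3·6+2)·(8/3))/(2·8³·5000) = -2/5625 rad
Superposition: θ = Σ θ_i = -28106/3796875 rad ≈ -0.007402 rad

θ(8/3) = -28106/3796875 rad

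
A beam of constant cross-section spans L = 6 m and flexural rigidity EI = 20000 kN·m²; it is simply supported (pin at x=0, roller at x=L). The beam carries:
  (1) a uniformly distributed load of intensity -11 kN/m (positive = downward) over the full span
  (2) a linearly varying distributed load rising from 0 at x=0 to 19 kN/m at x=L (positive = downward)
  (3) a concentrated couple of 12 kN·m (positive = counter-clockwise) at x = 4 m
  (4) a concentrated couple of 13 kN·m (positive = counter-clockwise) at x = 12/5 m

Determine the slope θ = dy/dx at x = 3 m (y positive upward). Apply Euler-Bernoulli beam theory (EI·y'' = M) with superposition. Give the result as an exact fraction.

Load 1 — uniform load w=-11 kN/m over full span:
  θ_1 = -w(L³-6Lx²+4x³)/(24EI) = -(-11)·(6³-6·6·3²+4·3³)/(24·20000) = 0 rad
Load 2 — triangular load w₀=19 kN/m (0→w₀ over full span):
  θ_2 = -w₀(7L⁴-30L²x²+15x⁴)/(360LEI) = -19·(7·6⁴-30·6²·3²+15·3⁴)/(360·6·20000) = -399/1600000 rad
Load 3 — applied couple M₀=12 kN·m at a=4 m (b=L-a=2):
  θ_3 = (M₀x²/(2L)+C₁)/EI  [x≤a] with C₁=M₀(3b²-L²)/(6L)=-8 = (12·3²/(2·6)+(-8))/20000 = 1/20000 rad
Load 4 — applied couple M₀=13 kN·m at a=12/5 m (b=L-a=18/5):
  θ_4 = (M₀x²/(2L)-M₀(x-a)+C₁)/EI  [x>a] with C₁=M₀(3b²-L²)/(6L)=26/25 = (13·3²/(2·6)-13·(3-(12/5))+(26/25))/20000 = 299/2000000 rad
Superposition: θ = Σ θ_i = -399/8000000 rad ≈ -0.000050 rad

θ(3) = -399/8000000 rad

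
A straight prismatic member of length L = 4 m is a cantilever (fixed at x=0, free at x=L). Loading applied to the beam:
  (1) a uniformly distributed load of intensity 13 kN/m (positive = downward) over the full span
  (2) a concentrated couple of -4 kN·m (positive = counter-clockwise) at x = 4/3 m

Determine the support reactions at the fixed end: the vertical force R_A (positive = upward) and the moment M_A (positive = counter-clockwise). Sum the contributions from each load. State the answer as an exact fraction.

Load 1 — uniform load w=13 kN/m over full span:
  R_A = wL = 13·4 = 52 kN
  M_A = wL²/2 = 13·4²/2 = 104 kN·m
Load 2 — applied couple M₀=-4 kN·m at a=4/3 m (b=L-a=8/3):
  R_A = 0 kN
  M_A = -M₀ = -(-4) = 4 kN·m
Superposition: R_A = 52 kN, M_A = 108 kN·m

R_A = 52 kN, M_A = 108 kN·m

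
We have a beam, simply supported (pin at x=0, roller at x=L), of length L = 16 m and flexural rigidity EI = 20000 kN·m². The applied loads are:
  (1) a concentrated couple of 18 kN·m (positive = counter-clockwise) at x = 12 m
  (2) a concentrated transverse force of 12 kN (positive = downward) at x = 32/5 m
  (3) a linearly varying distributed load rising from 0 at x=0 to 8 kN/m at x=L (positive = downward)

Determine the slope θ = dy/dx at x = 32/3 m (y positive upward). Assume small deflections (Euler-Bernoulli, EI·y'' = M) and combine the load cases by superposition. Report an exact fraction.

Load 1 — applied couple M₀=18 kN·m at a=12 m (b=L-a=4):
  θ_1 = (M₀x²/(2L)+C₁)/EI  [x≤a] with C₁=M₀(3b²-L²)/(6L)=-39 = (18·(32/3)²/(2·16)+(-39))/20000 = 1/800 rad
Load 2 — point force P=12 kN at a=32/5 m (b=L-a=48/5):
  θ_2 = -Pa(2L²-6Lx+3x²+a²)/(6LEI)  [x>a] = -12·(32/5)·(2·16²-6·16·(32/3)+3·(32/3)²+(32/5)²)/(6·16·20000) = 1216/234375 rad
Load 3 — triangular load w₀=8 kN/m (0→w₀ over full span):
  θ_3 = -w₀(7L⁴-30L²x²+15x⁴)/(360LEI) = -8·(7·16⁴-30·16²·(32/3)²+15·(32/3)⁴)/(360·16·20000) = 11648/759375 rad
Superposition: θ = Σ θ_i = 13229647/607500000 rad ≈ 0.021777 rad

θ(32/3) = 13229647/607500000 rad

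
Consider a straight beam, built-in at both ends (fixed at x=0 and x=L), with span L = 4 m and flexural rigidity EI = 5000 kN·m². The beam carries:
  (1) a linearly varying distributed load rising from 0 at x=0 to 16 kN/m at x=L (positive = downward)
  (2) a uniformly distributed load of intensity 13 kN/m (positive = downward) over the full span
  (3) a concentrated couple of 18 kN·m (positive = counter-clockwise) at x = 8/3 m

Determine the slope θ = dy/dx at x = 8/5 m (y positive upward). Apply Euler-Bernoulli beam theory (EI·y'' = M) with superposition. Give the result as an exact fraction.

Load 1 — triangular load w₀=16 kN/m (0→w₀ over full span):
  θ_1 = -w₀(2x(L-x)(L-2x)(x+2L)+x²(L-x)²)/(120LEI) = -16·(2·(8/5)·(4-(8/5))·(4-2·(8/5))·((8/5)+2·4)+(8/5)²·(4-(8/5))²)/(120·4·5000) = -192/390625 rad
Load 2 — uniform load w=13 kN/m over full span:
  θ_2 = -wx(L-x)(L-2x)/(12EI) = -13·(8/5)·(4-(8/5))·(4-2·(8/5))/(12·5000) = -52/78125 rad
Load 3 — applied couple M₀=18 kN·m at a=8/3 m (b=L-a=4/3):
  θ_3 = (R_Ax²/2 - M_Ax)/EI  [x≤a] with R_A=6, M_A=6 = (6·(8/5)²/2 - 6·(8/5))/5000 = -6/15625 rad
Superposition: θ = Σ θ_i = -602/390625 rad ≈ -0.001541 rad

θ(8/5) = -602/390625 rad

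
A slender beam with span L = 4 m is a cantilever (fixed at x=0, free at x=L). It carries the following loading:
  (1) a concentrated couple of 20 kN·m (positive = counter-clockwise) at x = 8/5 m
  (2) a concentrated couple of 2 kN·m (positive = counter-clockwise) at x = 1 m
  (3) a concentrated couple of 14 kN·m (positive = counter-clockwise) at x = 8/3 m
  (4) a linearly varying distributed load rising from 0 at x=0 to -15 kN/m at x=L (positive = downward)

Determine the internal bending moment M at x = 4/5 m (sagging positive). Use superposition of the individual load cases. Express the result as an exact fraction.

Load 1 — applied couple M₀=20 kN·m at a=8/5 m (b=L-a=12/5):
  M_1 = M₀  [x≤a] = 20 = 20 kN·m
Load 2 — applied couple M₀=2 kN·m at a=1 m (b=L-a=3):
  M_2 = M₀  [x≤a] = 2 = 2 kN·m
Load 3 — applied couple M₀=14 kN·m at a=8/3 m (b=L-a=4/3):
  M_3 = M₀  [x≤a] = 14 = 14 kN·m
Load 4 — triangular load w₀=-15 kN/m (0→w₀ over full span):
  M_4 = w₀Lx/2 - w₀L²/3 - w₀x³/(6L) = (-15)·4·(4/5)/2 - (-15)·4²/3 - (-15)·(4/5)³/(6·4) = 1408/25 kN·m
Superposition: M = Σ M_i = 2308/25 kN·m ≈ 92.320000 kN·m

M(4/5) = 2308/25 kN·m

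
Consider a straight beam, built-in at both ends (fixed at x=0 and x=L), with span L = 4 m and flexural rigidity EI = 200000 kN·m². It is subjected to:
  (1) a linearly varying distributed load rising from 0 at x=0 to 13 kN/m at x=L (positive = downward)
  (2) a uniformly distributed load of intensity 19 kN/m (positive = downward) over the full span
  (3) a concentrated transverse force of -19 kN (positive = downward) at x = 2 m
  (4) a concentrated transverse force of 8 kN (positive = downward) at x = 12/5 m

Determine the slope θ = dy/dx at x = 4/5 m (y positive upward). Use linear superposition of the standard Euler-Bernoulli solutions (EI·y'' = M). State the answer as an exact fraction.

θ(4/5) = -46081/937500000 rad

Load 1 — triangular load w₀=13 kN/m (0→w₀ over full span):
  θ_1 = -w₀(2x(L-x)(L-2x)(x+2L)+x²(L-x)²)/(120LEI) = -13·(2·(4/5)·(4-(4/5))·(4-2·(4/5))·((4/5)+2·4)+(4/5)²·(4-(4/5))²)/(120·4·200000) = -91/5859375 rad
Load 2 — uniform load w=19 kN/m over full span:
  θ_2 = -wx(L-x)(L-2x)/(12EI) = -19·(4/5)·(4-(4/5))·(4-2·(4/5))/(12·200000) = -19/390625 rad
Load 3 — point force P=-19 kN at a=2 m (b=L-a=2):
  θ_3 = -Pb²x(2aL-(3a+b)x)/(2L³EI)  [x≤a] = -(-19)·2²·(4/5)·(2·2·4-(3·2+2)·(4/5))/(2·4³·200000) = 57/2500000 rad
Load 4 — point force P=8 kN at a=12/5 m (b=L-a=8/5):
  θ_4 = -Pb²x(2aL-(3a+b)x)/(2L³EI)  [x≤a] = -8·(8/5)²·(4/5)·(2·(12/5)·4-(3·(12/5)+(8/5))·(4/5))/(2·4³·200000) = -76/9765625 rad
Superposition: θ = Σ θ_i = -46081/937500000 rad ≈ -0.000049 rad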